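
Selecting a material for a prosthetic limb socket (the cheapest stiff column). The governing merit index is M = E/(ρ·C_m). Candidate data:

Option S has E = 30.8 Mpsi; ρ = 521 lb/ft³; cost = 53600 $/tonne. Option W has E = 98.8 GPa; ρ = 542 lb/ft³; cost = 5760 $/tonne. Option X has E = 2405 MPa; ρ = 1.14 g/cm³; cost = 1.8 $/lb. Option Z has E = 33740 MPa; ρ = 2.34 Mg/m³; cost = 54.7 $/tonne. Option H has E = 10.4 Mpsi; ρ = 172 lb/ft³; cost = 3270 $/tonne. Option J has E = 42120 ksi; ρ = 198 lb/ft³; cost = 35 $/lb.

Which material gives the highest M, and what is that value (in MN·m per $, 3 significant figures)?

option Z, M = 264 MN·m per $

In SI units:
  option S: E = 212.4 GPa, ρ = 8346 kg/m³, cost = 53.60 $/kg
  option W: E = 98.80 GPa, ρ = 8682 kg/m³, cost = 5.760 $/kg
  option X: E = 2.405 GPa, ρ = 1140 kg/m³, cost = 3.968 $/kg
  option Z: E = 33.74 GPa, ρ = 2340 kg/m³, cost = 0.05470 $/kg
  option H: E = 71.71 GPa, ρ = 2755 kg/m³, cost = 3.270 $/kg
  option J: E = 290.4 GPa, ρ = 3172 kg/m³, cost = 77.16 $/kg
  option Z: M = 264 MN·m per $
  option H: M = 7.96 MN·m per $
  option W: M = 1.98 MN·m per $
  option J: M = 1.19 MN·m per $
  option X: M = 0.532 MN·m per $
  option S: M = 0.475 MN·m per $
Option Z ranks first.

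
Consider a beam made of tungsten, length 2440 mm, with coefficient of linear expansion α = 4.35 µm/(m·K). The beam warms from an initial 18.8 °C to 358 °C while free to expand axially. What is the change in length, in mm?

3.60 mm

ΔT = 358 − 18.8 = 339.2 K.
ΔL = α·L₀·ΔT = 4.35×10⁻⁶ × 2440 mm × 339.2 K = 3.60 mm.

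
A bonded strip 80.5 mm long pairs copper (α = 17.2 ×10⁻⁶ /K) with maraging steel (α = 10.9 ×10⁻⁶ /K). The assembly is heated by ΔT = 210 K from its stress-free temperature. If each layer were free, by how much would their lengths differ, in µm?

Δα = |17.2 − 10.9|×10⁻⁶/K = 6.30×10⁻⁶/K.
ΔL_mismatch = Δα·L·ΔT = 6.30×10⁻⁶ × 80.5 mm × 210.0 K = 107 µm.

107 µm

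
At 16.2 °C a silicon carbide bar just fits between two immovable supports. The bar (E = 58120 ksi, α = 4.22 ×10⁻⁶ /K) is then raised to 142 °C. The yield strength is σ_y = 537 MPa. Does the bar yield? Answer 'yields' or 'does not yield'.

does not yield

E = 58120 ksi = 400.7 GPa.
ΔT = 125.8 K. Constrained thermal stress σ = E·α·ΔT = 400.7×10³ MPa × 4.22×10⁻⁶ × 125.8 = 213 MPa (compressive).
Compare to σ_y = 537 MPa: σ < σ_y, so it does not yield.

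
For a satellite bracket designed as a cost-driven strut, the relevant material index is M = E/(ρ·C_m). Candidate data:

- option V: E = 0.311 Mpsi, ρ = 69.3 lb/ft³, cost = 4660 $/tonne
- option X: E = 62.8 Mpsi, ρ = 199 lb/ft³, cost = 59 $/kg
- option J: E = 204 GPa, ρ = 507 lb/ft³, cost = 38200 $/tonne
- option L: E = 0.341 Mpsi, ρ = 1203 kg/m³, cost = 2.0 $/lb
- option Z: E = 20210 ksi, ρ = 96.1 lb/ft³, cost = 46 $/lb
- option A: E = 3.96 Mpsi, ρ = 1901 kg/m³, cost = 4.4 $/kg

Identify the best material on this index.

In SI units:
  option V: E = 2.144 GPa, ρ = 1110 kg/m³, cost = 4.660 $/kg
  option X: E = 433.0 GPa, ρ = 3188 kg/m³, cost = 59.00 $/kg
  option J: E = 204.0 GPa, ρ = 8121 kg/m³, cost = 38.20 $/kg
  option L: E = 2.351 GPa, ρ = 1203 kg/m³, cost = 4.409 $/kg
  option Z: E = 139.3 GPa, ρ = 1539 kg/m³, cost = 101.4 $/kg
  option A: E = 27.30 GPa, ρ = 1901 kg/m³, cost = 4.400 $/kg
  option A: M = 3.26 MN·m per $
  option X: M = 2.30 MN·m per $
  option Z: M = 0.893 MN·m per $
  option J: M = 0.658 MN·m per $
  option L: M = 0.443 MN·m per $
  option V: M = 0.415 MN·m per $
Option A ranks first.

option A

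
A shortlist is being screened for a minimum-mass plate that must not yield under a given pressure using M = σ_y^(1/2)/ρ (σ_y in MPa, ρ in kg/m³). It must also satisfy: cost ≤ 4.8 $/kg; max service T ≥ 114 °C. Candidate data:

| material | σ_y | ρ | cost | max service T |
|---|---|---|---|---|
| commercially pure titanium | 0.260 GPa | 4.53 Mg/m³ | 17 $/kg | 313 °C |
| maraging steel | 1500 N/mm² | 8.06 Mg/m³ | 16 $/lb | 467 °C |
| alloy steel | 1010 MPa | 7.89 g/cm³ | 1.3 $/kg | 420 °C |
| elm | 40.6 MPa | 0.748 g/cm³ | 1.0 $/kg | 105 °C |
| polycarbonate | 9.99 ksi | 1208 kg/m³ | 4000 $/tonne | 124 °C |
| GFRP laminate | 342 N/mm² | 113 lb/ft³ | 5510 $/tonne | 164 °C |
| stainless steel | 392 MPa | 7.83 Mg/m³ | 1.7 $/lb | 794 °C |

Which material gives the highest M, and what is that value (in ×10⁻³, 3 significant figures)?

polycarbonate, M = 6.87×10⁻³

Screen on constraints: cost ≤ 4.8 $/kg; max service T ≥ 114 °C. Survivors: alloy steel, polycarbonate, stainless steel.
In SI units:
  alloy steel: σ_y = 1010 MPa, ρ = 7890 kg/m³
  polycarbonate: σ_y = 68.88 MPa, ρ = 1208 kg/m³
  stainless steel: σ_y = 392.0 MPa, ρ = 7830 kg/m³
  polycarbonate: M = 6.87×10⁻³
  alloy steel: M = 4.03×10⁻³
  stainless steel: M = 2.53×10⁻³
Polycarbonate has the largest M.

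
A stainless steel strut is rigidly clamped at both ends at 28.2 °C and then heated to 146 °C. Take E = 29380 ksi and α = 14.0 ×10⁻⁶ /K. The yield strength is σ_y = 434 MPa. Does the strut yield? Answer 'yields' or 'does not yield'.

does not yield

E = 29380 ksi = 202.6 GPa.
ΔT = 117.8 K. Constrained thermal stress σ = E·α·ΔT = 202.6×10³ MPa × 14.0×10⁻⁶ × 117.8 = 334 MPa (compressive).
Compare to σ_y = 434 MPa: σ < σ_y, so it does not yield.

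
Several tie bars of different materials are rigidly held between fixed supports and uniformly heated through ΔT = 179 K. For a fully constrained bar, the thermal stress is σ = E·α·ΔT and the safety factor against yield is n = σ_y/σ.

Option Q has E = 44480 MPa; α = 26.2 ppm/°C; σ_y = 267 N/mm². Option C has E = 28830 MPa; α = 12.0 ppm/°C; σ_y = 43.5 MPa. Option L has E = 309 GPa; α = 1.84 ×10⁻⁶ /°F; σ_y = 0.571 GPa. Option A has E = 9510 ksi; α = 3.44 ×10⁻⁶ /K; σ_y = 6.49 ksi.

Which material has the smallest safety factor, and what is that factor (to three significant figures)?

option C, n = 0.702

With everything in SI (GPa, ×10⁻⁶/K, MPa):
  option Q: E = 44.48, α = 26.2, σ_y = 267.0 → σ = 209 MPa, n = 1.28
  option C: E = 28.83, α = 12.0, σ_y = 43.50 → σ = 61.9 MPa, n = 0.702
  option L: E = 309.0, α = 3.31, σ_y = 571.0 → σ = 183 MPa, n = 3.12
  option A: E = 65.57, α = 3.44, σ_y = 44.75 → σ = 40.4 MPa, n = 1.11
The minimum is option C at n = 0.702.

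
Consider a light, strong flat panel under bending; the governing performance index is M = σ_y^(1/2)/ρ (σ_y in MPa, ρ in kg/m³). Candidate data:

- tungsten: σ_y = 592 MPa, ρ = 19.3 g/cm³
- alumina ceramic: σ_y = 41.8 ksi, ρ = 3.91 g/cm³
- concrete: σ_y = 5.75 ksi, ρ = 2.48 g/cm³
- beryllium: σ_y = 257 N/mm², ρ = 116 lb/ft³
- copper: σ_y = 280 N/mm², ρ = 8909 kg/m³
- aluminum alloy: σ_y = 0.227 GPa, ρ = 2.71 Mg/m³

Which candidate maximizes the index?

After converting to SI:
  tungsten: σ_y = 592.0 MPa, ρ = 19300 kg/m³
  alumina ceramic: σ_y = 288.2 MPa, ρ = 3910 kg/m³
  concrete: σ_y = 39.64 MPa, ρ = 2480 kg/m³
  beryllium: σ_y = 257.0 MPa, ρ = 1858 kg/m³
  copper: σ_y = 280.0 MPa, ρ = 8909 kg/m³
  aluminum alloy: σ_y = 227.0 MPa, ρ = 2710 kg/m³
  beryllium: M = 8.63×10⁻³
  aluminum alloy: M = 5.56×10⁻³
  alumina ceramic: M = 4.34×10⁻³
  concrete: M = 2.54×10⁻³
  copper: M = 1.88×10⁻³
  tungsten: M = 1.26×10⁻³
The maximum is for beryllium.

beryllium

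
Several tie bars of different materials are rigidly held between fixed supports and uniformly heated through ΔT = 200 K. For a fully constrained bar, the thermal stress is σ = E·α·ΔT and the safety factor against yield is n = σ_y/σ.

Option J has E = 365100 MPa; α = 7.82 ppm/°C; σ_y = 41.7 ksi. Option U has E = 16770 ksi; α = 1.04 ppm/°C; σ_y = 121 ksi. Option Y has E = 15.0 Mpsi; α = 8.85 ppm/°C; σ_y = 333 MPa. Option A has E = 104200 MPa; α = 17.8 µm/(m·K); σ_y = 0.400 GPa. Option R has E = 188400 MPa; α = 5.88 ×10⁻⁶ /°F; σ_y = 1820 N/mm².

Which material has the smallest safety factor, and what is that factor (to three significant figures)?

Per material, after unit conversion:
  option J: E = 365.1, α = 7.82, σ_y = 287.5 → σ = 571 MPa, n = 0.504
  option U: E = 115.6, α = 1.04, σ_y = 834.3 → σ = 24.1 MPa, n = 34.7
  option Y: E = 103.4, α = 8.85, σ_y = 333.0 → σ = 183 MPa, n = 1.82
  option A: E = 104.2, α = 17.8, σ_y = 400.0 → σ = 371 MPa, n = 1.08
  option R: E = 188.4, α = 10.6, σ_y = 1820 → σ = 399 MPa, n = 4.56
The minimum is option J at n = 0.504.

option J, n = 0.504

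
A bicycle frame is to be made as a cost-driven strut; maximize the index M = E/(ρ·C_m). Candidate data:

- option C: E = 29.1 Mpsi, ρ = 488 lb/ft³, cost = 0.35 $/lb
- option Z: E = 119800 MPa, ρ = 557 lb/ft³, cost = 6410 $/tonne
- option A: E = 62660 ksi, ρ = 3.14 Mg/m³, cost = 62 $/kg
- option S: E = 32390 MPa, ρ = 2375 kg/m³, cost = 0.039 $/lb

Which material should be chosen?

option S

In SI units:
  option C: E = 200.6 GPa, ρ = 7817 kg/m³, cost = 0.7716 $/kg
  option Z: E = 119.8 GPa, ρ = 8922 kg/m³, cost = 6.410 $/kg
  option A: E = 432.0 GPa, ρ = 3140 kg/m³, cost = 62.00 $/kg
  option S: E = 32.39 GPa, ρ = 2375 kg/m³, cost = 0.08598 $/kg
  option S: M = 159 MN·m per $
  option C: M = 33.3 MN·m per $
  option A: M = 2.22 MN·m per $
  option Z: M = 2.09 MN·m per $
Highest index: option S.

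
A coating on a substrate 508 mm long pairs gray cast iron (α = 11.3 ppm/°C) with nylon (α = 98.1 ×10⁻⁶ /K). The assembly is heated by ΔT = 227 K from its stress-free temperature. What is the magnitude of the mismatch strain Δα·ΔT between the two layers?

0.0197

Δα = |11.3 − 98.1|×10⁻⁶/K = 86.8×10⁻⁶/K.
Mismatch strain = Δα·ΔT = 86.8×10⁻⁶ × 227.0 = 0.0197.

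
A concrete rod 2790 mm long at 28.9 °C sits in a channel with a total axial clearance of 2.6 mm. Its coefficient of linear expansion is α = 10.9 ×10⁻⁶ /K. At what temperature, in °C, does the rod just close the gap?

114 °C

α·L₀·ΔT = 2.6 mm ⇒ ΔT = 2.6 / (10.9×10⁻⁶ × 2790.0) = 85.50 K.
T = 28.9 + 85.50 = 114.4 °C.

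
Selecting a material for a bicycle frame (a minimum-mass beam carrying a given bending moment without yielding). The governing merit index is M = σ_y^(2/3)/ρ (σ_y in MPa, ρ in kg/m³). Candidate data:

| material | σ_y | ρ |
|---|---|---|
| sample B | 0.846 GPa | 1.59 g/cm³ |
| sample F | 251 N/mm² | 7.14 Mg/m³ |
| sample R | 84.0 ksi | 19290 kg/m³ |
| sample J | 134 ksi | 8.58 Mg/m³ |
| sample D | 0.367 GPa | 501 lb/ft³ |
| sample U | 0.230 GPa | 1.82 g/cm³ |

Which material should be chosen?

Convert each candidate to consistent units, then evaluate M:
  sample B: σ_y = 846.0 MPa, ρ = 1590 kg/m³
  sample F: σ_y = 251.0 MPa, ρ = 7140 kg/m³
  sample R: σ_y = 579.2 MPa, ρ = 19290 kg/m³
  sample J: σ_y = 923.9 MPa, ρ = 8580 kg/m³
  sample D: σ_y = 367.0 MPa, ρ = 8025 kg/m³
  sample U: σ_y = 230.0 MPa, ρ = 1820 kg/m³
  sample B: M = 56.3×10⁻³
  sample U: M = 20.6×10⁻³
  sample J: M = 11.1×10⁻³
  sample D: M = 6.39×10⁻³
  sample F: M = 5.57×10⁻³
  sample R: M = 3.60×10⁻³
Sample B ranks first.

sample B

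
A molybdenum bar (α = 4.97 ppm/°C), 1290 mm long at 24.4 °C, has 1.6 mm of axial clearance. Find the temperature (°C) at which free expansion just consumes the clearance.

274 °C

α·L₀·ΔT = 1.6 mm ⇒ ΔT = 1.6 / (4.97×10⁻⁶ × 1290.0) = 249.6 K.
T = 24.4 + 249.6 = 274.0 °C.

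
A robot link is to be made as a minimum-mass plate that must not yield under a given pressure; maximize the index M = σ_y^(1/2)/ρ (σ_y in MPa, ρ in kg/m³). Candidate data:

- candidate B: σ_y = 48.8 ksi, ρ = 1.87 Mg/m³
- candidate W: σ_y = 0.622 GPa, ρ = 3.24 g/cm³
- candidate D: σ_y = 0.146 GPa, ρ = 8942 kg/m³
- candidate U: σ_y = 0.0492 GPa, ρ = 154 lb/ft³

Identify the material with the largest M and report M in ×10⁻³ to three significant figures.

After converting to SI:
  candidate B: σ_y = 336.5 MPa, ρ = 1870 kg/m³
  candidate W: σ_y = 622.0 MPa, ρ = 3240 kg/m³
  candidate D: σ_y = 146.0 MPa, ρ = 8942 kg/m³
  candidate U: σ_y = 49.20 MPa, ρ = 2467 kg/m³
  candidate B: M = 9.81×10⁻³
  candidate W: M = 7.70×10⁻³
  candidate U: M = 2.84×10⁻³
  candidate D: M = 1.35×10⁻³
The maximum is for candidate B.

candidate B, M = 9.81×10⁻³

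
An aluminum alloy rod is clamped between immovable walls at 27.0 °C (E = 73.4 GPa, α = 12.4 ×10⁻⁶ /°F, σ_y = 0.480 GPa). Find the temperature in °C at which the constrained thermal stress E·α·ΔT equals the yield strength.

320 °C

α = 12.4×10⁻⁶/°F × 9/5 = 22.3×10⁻⁶/K.
σ_y = 0.480 GPa = 480.0 MPa.
E·α·ΔT = 480.0 MPa ⇒ ΔT = 480.0 / (73.40×10³ × 22.3×10⁻⁶) = 293.0 K.
T = 27.0 + 293.0 = 320.0 °C.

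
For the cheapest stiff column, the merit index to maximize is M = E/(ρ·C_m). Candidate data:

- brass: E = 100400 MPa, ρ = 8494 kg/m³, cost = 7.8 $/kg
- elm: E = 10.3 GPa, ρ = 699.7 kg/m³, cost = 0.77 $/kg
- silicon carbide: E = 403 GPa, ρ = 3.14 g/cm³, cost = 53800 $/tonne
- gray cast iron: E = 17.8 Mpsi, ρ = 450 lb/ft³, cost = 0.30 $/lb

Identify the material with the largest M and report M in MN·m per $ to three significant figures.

gray cast iron, M = 25.7 MN·m per $

Convert each candidate to consistent units, then evaluate M:
  brass: E = 100.4 GPa, ρ = 8494 kg/m³, cost = 7.800 $/kg
  elm: E = 10.30 GPa, ρ = 699.7 kg/m³, cost = 0.7700 $/kg
  silicon carbide: E = 403.0 GPa, ρ = 3140 kg/m³, cost = 53.80 $/kg
  gray cast iron: E = 122.7 GPa, ρ = 7208 kg/m³, cost = 0.6614 $/kg
  gray cast iron: M = 25.7 MN·m per $
  elm: M = 19.1 MN·m per $
  silicon carbide: M = 2.39 MN·m per $
  brass: M = 1.52 MN·m per $
Highest index: gray cast iron.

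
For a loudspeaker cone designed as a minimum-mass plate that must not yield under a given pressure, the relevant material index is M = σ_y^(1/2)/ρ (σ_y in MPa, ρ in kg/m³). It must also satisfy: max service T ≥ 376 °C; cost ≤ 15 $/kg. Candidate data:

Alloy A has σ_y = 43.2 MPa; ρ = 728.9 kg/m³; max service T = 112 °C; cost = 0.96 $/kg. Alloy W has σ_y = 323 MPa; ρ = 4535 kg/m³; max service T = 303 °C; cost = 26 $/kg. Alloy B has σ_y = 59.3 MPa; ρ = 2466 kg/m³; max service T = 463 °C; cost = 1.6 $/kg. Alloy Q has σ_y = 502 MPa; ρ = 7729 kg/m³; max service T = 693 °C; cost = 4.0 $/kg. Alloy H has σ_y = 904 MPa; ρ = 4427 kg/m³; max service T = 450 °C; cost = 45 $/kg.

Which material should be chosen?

Screen on constraints: max service T ≥ 376 °C; cost ≤ 15 $/kg. Survivors: alloy B, alloy Q.
Computing M directly (units already consistent):
  alloy B: M = 3.12×10⁻³
  alloy Q: M = 2.90×10⁻³
Alloy B has the largest M.

alloy B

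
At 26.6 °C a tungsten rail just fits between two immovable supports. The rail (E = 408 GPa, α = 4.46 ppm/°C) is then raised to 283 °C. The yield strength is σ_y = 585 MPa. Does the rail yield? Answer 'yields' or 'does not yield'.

does not yield

ΔT = 256.4 K. Constrained thermal stress σ = E·α·ΔT = 408.0×10³ MPa × 4.46×10⁻⁶ × 256.4 = 467 MPa (compressive).
Compare to σ_y = 585 MPa: σ < σ_y, so it does not yield.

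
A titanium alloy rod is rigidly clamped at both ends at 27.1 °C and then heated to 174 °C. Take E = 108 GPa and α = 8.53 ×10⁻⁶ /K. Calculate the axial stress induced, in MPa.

ΔT = 146.9 K. Constrained thermal stress σ = E·α·ΔT = 108.0×10³ MPa × 8.53×10⁻⁶ × 146.9 = 135 MPa (compressive).

135 MPa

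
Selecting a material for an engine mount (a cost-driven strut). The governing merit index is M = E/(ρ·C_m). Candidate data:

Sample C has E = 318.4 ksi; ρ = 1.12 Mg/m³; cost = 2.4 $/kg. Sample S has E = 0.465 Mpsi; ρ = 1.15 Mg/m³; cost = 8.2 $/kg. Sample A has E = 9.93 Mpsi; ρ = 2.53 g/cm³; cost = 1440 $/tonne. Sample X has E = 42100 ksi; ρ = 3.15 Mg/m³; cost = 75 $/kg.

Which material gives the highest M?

sample A

After converting to SI:
  sample C: E = 2.195 GPa, ρ = 1120 kg/m³, cost = 2.400 $/kg
  sample S: E = 3.206 GPa, ρ = 1150 kg/m³, cost = 8.200 $/kg
  sample A: E = 68.46 GPa, ρ = 2530 kg/m³, cost = 1.440 $/kg
  sample X: E = 290.3 GPa, ρ = 3150 kg/m³, cost = 75.00 $/kg
  sample A: M = 18.8 MN·m per $
  sample X: M = 1.23 MN·m per $
  sample C: M = 0.817 MN·m per $
  sample S: M = 0.340 MN·m per $
Sample A has the largest M.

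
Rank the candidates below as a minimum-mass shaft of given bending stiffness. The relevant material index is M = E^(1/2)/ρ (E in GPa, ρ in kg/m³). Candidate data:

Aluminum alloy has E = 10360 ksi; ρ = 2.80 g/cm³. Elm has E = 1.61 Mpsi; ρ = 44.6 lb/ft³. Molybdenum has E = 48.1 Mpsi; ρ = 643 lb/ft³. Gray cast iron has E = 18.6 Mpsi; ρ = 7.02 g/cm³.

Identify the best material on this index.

Convert each candidate to consistent units, then evaluate M:
  aluminum alloy: E = 71.43 GPa, ρ = 2800 kg/m³
  elm: E = 11.10 GPa, ρ = 714.4 kg/m³
  molybdenum: E = 331.6 GPa, ρ = 10300 kg/m³
  gray cast iron: E = 128.2 GPa, ρ = 7020 kg/m³
  elm: M = 4.66×10⁻³
  aluminum alloy: M = 3.02×10⁻³
  molybdenum: M = 1.77×10⁻³
  gray cast iron: M = 1.61×10⁻³
Highest index: elm.

elm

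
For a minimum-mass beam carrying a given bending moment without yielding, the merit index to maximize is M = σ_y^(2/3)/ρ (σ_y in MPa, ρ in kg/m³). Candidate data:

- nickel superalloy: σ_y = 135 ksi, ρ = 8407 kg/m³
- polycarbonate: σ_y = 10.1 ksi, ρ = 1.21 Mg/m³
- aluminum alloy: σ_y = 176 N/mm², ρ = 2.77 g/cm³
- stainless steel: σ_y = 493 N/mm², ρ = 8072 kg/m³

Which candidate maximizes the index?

Convert each candidate to consistent units, then evaluate M:
  nickel superalloy: σ_y = 930.8 MPa, ρ = 8407 kg/m³
  polycarbonate: σ_y = 69.64 MPa, ρ = 1210 kg/m³
  aluminum alloy: σ_y = 176.0 MPa, ρ = 2770 kg/m³
  stainless steel: σ_y = 493.0 MPa, ρ = 8072 kg/m³
  polycarbonate: M = 14.0×10⁻³
  nickel superalloy: M = 11.3×10⁻³
  aluminum alloy: M = 11.3×10⁻³
  stainless steel: M = 7.73×10⁻³
Polycarbonate ranks first.

polycarbonate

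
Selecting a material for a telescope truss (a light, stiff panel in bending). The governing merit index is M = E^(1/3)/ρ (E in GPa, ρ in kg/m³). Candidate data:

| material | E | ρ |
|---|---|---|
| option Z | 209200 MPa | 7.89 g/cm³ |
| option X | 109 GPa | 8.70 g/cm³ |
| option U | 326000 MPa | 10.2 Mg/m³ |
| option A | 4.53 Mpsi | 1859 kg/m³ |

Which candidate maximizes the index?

option A

Putting every candidate on a common basis:
  option Z: E = 209.2 GPa, ρ = 7890 kg/m³
  option X: E = 109.0 GPa, ρ = 8700 kg/m³
  option U: E = 326.0 GPa, ρ = 10200 kg/m³
  option A: E = 31.23 GPa, ρ = 1859 kg/m³
  option A: M = 1.69×10⁻³
  option Z: M = 0.752×10⁻³
  option U: M = 0.675×10⁻³
  option X: M = 0.549×10⁻³
The maximum is for option A.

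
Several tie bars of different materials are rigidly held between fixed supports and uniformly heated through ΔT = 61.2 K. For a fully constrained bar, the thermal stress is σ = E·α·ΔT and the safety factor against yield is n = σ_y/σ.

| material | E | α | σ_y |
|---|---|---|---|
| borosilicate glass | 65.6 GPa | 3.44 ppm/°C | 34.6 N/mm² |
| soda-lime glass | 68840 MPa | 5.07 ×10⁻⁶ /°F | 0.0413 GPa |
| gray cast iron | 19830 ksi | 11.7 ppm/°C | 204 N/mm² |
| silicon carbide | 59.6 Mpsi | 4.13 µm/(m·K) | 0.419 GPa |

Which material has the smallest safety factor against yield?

soda-lime glass

In consistent units (E in GPa, α in ×10⁻⁶/K, σ_y in MPa):
  borosilicate glass: E = 65.60, α = 3.44, σ_y = 34.60 → σ = 13.8 MPa, n = 2.51
  soda-lime glass: E = 68.84, α = 9.13, σ_y = 41.30 → σ = 38.4 MPa, n = 1.07
  gray cast iron: E = 136.7, α = 11.7, σ_y = 204.0 → σ = 97.9 MPa, n = 2.08
  silicon carbide: E = 410.9, α = 4.13, σ_y = 419.0 → σ = 104 MPa, n = 4.03
Soda-lime glass has the lowest safety factor, n = 1.07.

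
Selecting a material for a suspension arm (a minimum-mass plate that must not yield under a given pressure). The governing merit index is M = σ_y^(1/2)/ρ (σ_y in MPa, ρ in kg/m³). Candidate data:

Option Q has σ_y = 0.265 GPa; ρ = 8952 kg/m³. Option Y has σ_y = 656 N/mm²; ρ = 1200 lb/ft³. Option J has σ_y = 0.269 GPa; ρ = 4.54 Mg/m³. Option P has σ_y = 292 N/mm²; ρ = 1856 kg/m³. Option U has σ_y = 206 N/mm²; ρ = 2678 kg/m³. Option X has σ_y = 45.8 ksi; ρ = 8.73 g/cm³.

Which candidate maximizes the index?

option P

Convert each candidate to consistent units, then evaluate M:
  option Q: σ_y = 265.0 MPa, ρ = 8952 kg/m³
  option Y: σ_y = 656.0 MPa, ρ = 19220 kg/m³
  option J: σ_y = 269.0 MPa, ρ = 4540 kg/m³
  option P: σ_y = 292.0 MPa, ρ = 1856 kg/m³
  option U: σ_y = 206.0 MPa, ρ = 2678 kg/m³
  option X: σ_y = 315.8 MPa, ρ = 8730 kg/m³
  option P: M = 9.21×10⁻³
  option U: M = 5.36×10⁻³
  option J: M = 3.61×10⁻³
  option X: M = 2.04×10⁻³
  option Q: M = 1.82×10⁻³
  option Y: M = 1.33×10⁻³
Highest index: option P.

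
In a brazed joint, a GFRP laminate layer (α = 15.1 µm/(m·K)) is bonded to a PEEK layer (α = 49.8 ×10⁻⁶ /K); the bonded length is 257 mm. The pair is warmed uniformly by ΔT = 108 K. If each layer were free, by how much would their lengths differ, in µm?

963 µm

Δα = |15.1 − 49.8|×10⁻⁶/K = 34.7×10⁻⁶/K.
ΔL_mismatch = Δα·L·ΔT = 34.7×10⁻⁶ × 257.0 mm × 108.0 K = 963 µm.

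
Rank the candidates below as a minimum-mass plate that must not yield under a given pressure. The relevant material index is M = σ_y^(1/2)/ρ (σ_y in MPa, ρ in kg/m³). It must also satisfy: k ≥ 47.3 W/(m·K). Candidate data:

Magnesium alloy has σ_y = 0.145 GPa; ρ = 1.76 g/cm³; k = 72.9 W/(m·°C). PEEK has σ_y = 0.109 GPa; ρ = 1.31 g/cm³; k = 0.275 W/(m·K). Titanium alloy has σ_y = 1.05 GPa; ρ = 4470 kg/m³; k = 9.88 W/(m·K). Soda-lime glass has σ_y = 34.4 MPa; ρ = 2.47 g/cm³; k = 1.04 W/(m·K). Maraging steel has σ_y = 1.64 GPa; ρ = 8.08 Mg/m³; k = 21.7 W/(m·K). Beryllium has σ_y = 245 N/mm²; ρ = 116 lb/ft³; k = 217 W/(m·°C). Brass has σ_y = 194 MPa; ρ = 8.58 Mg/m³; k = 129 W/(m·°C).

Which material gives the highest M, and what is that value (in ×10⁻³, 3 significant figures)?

Screen on constraints: k ≥ 47.3 W/(m·K). Survivors: magnesium alloy, beryllium, brass.
Convert each candidate to consistent units, then evaluate M:
  magnesium alloy: σ_y = 145.0 MPa, ρ = 1760 kg/m³
  beryllium: σ_y = 245.0 MPa, ρ = 1858 kg/m³
  brass: σ_y = 194.0 MPa, ρ = 8580 kg/m³
  beryllium: M = 8.42×10⁻³
  magnesium alloy: M = 6.84×10⁻³
  brass: M = 1.62×10⁻³
The maximum is for beryllium.

beryllium, M = 8.42×10⁻³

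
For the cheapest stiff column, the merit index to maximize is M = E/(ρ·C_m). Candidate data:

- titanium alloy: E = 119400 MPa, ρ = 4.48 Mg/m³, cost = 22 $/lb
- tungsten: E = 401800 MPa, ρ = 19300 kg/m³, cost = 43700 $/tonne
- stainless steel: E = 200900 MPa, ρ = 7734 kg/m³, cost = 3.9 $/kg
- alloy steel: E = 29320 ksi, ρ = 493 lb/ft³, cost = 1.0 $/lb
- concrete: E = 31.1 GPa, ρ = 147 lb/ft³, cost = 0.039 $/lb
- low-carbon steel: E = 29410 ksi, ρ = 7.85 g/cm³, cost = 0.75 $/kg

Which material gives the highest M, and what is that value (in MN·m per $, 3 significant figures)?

Putting every candidate on a common basis:
  titanium alloy: E = 119.4 GPa, ρ = 4480 kg/m³, cost = 48.50 $/kg
  tungsten: E = 401.8 GPa, ρ = 19300 kg/m³, cost = 43.70 $/kg
  stainless steel: E = 200.9 GPa, ρ = 7734 kg/m³, cost = 3.900 $/kg
  alloy steel: E = 202.2 GPa, ρ = 7897 kg/m³, cost = 2.205 $/kg
  concrete: E = 31.10 GPa, ρ = 2355 kg/m³, cost = 0.08598 $/kg
  low-carbon steel: E = 202.8 GPa, ρ = 7850 kg/m³, cost = 0.7500 $/kg
  concrete: M = 154 MN·m per $
  low-carbon steel: M = 34.4 MN·m per $
  alloy steel: M = 11.6 MN·m per $
  stainless steel: M = 6.66 MN·m per $
  titanium alloy: M = 0.550 MN·m per $
  tungsten: M = 0.476 MN·m per $
Highest index: concrete.

concrete, M = 154 MN·m per $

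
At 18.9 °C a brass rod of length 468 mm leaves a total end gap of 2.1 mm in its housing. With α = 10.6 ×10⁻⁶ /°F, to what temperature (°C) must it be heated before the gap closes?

254 °C

α = 10.6×10⁻⁶/°F × 9/5 = 19.1×10⁻⁶/K.
α·L₀·ΔT = 2.1 mm ⇒ ΔT = 2.1 / (19.1×10⁻⁶ × 468.0) = 235.2 K.
T = 18.9 + 235.2 = 254.1 °C.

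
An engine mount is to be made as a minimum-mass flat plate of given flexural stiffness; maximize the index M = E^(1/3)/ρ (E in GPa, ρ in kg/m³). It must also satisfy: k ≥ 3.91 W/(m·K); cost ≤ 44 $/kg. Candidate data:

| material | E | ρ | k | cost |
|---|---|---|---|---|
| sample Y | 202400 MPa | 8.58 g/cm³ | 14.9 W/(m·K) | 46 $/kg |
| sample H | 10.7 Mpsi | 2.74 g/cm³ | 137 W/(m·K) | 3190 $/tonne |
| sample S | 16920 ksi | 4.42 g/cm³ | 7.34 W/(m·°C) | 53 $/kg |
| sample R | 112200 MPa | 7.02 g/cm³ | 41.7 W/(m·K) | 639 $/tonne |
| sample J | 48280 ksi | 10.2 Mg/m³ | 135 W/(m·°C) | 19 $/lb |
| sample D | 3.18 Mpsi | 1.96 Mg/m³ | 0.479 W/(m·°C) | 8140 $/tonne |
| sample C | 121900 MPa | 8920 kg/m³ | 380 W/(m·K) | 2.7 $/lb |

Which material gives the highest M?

Screen on constraints: k ≥ 3.91 W/(m·K); cost ≤ 44 $/kg. Survivors: sample H, sample R, sample J, sample C.
In SI units:
  sample H: E = 73.77 GPa, ρ = 2740 kg/m³
  sample R: E = 112.2 GPa, ρ = 7020 kg/m³
  sample J: E = 332.9 GPa, ρ = 10200 kg/m³
  sample C: E = 121.9 GPa, ρ = 8920 kg/m³
  sample H: M = 1.53×10⁻³
  sample R: M = 0.687×10⁻³
  sample J: M = 0.679×10⁻³
  sample C: M = 0.556×10⁻³
Highest index: sample H.

sample H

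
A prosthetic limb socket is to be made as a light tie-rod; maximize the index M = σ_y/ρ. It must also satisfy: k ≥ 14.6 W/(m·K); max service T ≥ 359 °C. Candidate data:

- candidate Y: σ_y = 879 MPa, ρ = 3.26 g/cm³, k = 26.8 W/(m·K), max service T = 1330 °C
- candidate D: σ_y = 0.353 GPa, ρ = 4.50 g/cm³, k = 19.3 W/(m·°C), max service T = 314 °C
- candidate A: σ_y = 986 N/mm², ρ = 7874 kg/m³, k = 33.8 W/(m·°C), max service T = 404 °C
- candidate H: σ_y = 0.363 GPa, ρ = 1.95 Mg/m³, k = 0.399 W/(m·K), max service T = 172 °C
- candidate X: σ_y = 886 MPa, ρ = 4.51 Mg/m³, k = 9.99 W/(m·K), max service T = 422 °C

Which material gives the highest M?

candidate Y

Screen on constraints: k ≥ 14.6 W/(m·K); max service T ≥ 359 °C. Survivors: candidate Y, candidate A.
Putting every candidate on a common basis:
  candidate Y: σ_y = 879.0 MPa, ρ = 3260 kg/m³
  candidate A: σ_y = 986.0 MPa, ρ = 7874 kg/m³
  candidate Y: M = 270 kN·m/kg
  candidate A: M = 125 kN·m/kg
Highest index: candidate Y.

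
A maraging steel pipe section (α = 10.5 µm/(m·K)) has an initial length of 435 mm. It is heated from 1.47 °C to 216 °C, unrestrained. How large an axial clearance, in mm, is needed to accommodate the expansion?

0.980 mm

ΔT = 216 − 1.47 = 214.5 K.
ΔL = α·L₀·ΔT = 10.5×10⁻⁶ × 435 mm × 214.5 K = 0.980 mm.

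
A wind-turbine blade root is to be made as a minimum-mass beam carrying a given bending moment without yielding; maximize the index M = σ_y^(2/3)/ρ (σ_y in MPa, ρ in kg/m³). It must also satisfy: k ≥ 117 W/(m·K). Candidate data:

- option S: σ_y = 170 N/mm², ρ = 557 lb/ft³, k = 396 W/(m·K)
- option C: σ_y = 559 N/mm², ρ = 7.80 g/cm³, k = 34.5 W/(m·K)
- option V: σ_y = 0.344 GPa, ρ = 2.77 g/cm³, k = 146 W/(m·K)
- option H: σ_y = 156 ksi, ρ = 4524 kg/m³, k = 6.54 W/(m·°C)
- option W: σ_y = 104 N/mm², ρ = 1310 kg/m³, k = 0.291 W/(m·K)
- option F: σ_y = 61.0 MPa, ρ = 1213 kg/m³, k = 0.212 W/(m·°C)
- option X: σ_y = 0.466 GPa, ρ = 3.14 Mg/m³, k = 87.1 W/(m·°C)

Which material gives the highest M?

option V

Screen on constraints: k ≥ 117 W/(m·K). Survivors: option S, option V.
After converting to SI:
  option S: σ_y = 170.0 MPa, ρ = 8922 kg/m³
  option V: σ_y = 344.0 MPa, ρ = 2770 kg/m³
  option V: M = 17.7×10⁻³
  option S: M = 3.44×10⁻³
Highest index: option V.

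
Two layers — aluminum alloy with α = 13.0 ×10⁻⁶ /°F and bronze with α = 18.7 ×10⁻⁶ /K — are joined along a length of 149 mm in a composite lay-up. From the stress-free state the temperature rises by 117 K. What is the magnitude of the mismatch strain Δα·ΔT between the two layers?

5.50×10⁻⁴

aluminum alloy: α = 13.0×10⁻⁶/°F × 9/5 = 23.4×10⁻⁶/K.
Δα = |23.4 − 18.7|×10⁻⁶/K = 4.70×10⁻⁶/K.
Mismatch strain = Δα·ΔT = 4.70×10⁻⁶ × 117.0 = 5.50×10⁻⁴.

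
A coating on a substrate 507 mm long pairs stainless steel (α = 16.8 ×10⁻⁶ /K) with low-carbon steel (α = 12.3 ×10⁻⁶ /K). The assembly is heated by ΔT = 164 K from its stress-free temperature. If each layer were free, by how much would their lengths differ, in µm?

Δα = |16.8 − 12.3|×10⁻⁶/K = 4.50×10⁻⁶/K.
ΔL_mismatch = Δα·L·ΔT = 4.50×10⁻⁶ × 507.0 mm × 164.0 K = 374 µm.

374 µm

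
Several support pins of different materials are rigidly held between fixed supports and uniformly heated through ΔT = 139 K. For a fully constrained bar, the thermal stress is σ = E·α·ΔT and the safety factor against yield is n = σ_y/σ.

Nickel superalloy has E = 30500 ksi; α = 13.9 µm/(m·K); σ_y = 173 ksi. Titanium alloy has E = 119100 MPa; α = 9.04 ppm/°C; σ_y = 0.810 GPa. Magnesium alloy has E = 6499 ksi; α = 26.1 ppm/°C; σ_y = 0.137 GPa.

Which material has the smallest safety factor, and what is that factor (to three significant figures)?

With everything in SI (GPa, ×10⁻⁶/K, MPa):
  nickel superalloy: E = 210.3, α = 13.9, σ_y = 1193 → σ = 406 MPa, n = 2.94
  titanium alloy: E = 119.1, α = 9.04, σ_y = 810.0 → σ = 150 MPa, n = 5.41
  magnesium alloy: E = 44.81, α = 26.1, σ_y = 137.0 → σ = 163 MPa, n = 0.843
The minimum is magnesium alloy at n = 0.843.

magnesium alloy, n = 0.843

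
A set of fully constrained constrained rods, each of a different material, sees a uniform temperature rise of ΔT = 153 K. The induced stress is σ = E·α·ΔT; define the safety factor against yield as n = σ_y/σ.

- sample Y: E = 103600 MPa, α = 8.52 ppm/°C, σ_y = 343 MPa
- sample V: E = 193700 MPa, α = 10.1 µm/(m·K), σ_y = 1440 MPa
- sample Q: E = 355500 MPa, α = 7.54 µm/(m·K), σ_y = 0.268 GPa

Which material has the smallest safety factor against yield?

Per material, after unit conversion:
  sample Y: E = 103.6, α = 8.52, σ_y = 343.0 → σ = 135 MPa, n = 2.54
  sample V: E = 193.7, α = 10.1, σ_y = 1440 → σ = 299 MPa, n = 4.81
  sample Q: E = 355.5, α = 7.54, σ_y = 268.0 → σ = 410 MPa, n = 0.653
Smallest n: sample Q with n = 0.653.

sample Q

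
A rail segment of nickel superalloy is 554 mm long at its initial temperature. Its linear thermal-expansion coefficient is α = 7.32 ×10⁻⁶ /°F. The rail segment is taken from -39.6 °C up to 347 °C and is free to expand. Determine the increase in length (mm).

2.82 mm

Convert α: 7.32×10⁻⁶/°F × (9/5) = 13.2×10⁻⁶/K.
ΔT = 347 − (-39.6) = 386.6 K.
ΔL = α·L₀·ΔT = 13.2×10⁻⁶ × 554 mm × 386.6 K = 2.82 mm.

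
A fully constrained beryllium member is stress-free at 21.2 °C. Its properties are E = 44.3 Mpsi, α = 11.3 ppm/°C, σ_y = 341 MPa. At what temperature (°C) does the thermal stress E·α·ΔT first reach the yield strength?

E = 44.3 Mpsi = 305.4 GPa.
E·α·ΔT = 341.0 MPa ⇒ ΔT = 341.0 / (305.4×10³ × 11.3×10⁻⁶) = 98.80 K.
T = 21.2 + 98.80 = 120.0 °C.

120 °C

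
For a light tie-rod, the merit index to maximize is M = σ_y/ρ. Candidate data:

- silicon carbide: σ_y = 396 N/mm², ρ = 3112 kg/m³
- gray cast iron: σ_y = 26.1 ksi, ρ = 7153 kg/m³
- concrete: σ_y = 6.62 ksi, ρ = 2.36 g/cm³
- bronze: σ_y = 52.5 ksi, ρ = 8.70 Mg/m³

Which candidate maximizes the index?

silicon carbide

In SI units:
  silicon carbide: σ_y = 396.0 MPa, ρ = 3112 kg/m³
  gray cast iron: σ_y = 180.0 MPa, ρ = 7153 kg/m³
  concrete: σ_y = 45.64 MPa, ρ = 2360 kg/m³
  bronze: σ_y = 362.0 MPa, ρ = 8700 kg/m³
  silicon carbide: M = 127 kN·m/kg
  bronze: M = 41.6 kN·m/kg
  gray cast iron: M = 25.2 kN·m/kg
  concrete: M = 19.3 kN·m/kg
The maximum is for silicon carbide.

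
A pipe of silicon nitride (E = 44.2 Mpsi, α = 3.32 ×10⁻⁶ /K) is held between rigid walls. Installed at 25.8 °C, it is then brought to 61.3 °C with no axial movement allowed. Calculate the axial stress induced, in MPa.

E = 44.2 Mpsi = 304.7 GPa.
ΔT = 35.50 K. Constrained thermal stress σ = E·α·ΔT = 304.7×10³ MPa × 3.32×10⁻⁶ × 35.50 = 35.9 MPa (compressive).

35.9 MPa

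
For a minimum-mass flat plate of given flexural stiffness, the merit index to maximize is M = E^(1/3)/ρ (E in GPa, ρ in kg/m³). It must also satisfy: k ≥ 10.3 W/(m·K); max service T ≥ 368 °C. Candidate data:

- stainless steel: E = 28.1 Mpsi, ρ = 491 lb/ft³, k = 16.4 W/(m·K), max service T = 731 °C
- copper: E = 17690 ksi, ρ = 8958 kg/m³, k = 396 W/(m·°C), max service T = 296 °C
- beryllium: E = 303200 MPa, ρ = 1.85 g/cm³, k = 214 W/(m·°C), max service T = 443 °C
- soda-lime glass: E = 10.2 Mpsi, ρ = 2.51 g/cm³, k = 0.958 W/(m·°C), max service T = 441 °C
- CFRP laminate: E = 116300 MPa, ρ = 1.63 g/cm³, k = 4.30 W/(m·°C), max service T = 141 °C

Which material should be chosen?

beryllium

Screen on constraints: k ≥ 10.3 W/(m·K); max service T ≥ 368 °C. Survivors: stainless steel, beryllium.
After converting to SI:
  stainless steel: E = 193.7 GPa, ρ = 7865 kg/m³
  beryllium: E = 303.2 GPa, ρ = 1850 kg/m³
  beryllium: M = 3.63×10⁻³
  stainless steel: M = 0.736×10⁻³
Highest index: beryllium.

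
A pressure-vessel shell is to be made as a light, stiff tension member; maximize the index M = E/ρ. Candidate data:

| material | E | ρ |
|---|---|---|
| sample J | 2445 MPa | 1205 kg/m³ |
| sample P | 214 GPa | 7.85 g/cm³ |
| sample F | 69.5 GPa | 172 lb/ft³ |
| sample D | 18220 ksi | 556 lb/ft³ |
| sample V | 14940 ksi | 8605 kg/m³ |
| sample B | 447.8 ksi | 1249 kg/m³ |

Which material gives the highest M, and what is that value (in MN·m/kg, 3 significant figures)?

sample P, M = 27.3 MN·m/kg

Normalizing units and computing the index:
  sample J: E = 2.445 GPa, ρ = 1205 kg/m³
  sample P: E = 214.0 GPa, ρ = 7850 kg/m³
  sample F: E = 69.50 GPa, ρ = 2755 kg/m³
  sample D: E = 125.6 GPa, ρ = 8906 kg/m³
  sample V: E = 103.0 GPa, ρ = 8605 kg/m³
  sample B: E = 3.087 GPa, ρ = 1249 kg/m³
  sample P: M = 27.3 MN·m/kg
  sample F: M = 25.2 MN·m/kg
  sample D: M = 14.1 MN·m/kg
  sample V: M = 12.0 MN·m/kg
  sample B: M = 2.47 MN·m/kg
  sample J: M = 2.03 MN·m/kg
Sample P has the largest M.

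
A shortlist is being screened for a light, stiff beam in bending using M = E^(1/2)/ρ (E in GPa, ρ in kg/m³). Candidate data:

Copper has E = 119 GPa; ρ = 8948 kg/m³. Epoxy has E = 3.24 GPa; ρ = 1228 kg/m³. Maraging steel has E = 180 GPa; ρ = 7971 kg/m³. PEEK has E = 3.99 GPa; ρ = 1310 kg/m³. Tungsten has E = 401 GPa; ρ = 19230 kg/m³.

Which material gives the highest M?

Per-candidate index values:
  maraging steel: M = 1.68×10⁻³
  PEEK: M = 1.52×10⁻³
  epoxy: M = 1.47×10⁻³
  copper: M = 1.22×10⁻³
  tungsten: M = 1.04×10⁻³
The maximum is for maraging steel.

maraging steel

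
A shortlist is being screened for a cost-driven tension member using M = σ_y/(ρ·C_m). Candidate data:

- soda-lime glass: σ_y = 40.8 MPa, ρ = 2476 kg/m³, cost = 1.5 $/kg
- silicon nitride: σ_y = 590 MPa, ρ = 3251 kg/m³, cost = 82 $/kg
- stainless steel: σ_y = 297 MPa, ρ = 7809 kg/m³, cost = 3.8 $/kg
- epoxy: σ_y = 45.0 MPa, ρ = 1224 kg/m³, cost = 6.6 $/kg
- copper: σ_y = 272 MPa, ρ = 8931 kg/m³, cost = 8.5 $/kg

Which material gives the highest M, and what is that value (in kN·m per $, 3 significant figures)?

Per-candidate index values:
  soda-lime glass: M = 11.0 kN·m per $
  stainless steel: M = 10.0 kN·m per $
  epoxy: M = 5.57 kN·m per $
  copper: M = 3.58 kN·m per $
  silicon nitride: M = 2.21 kN·m per $
The maximum is for soda-lime glass.

soda-lime glass, M = 11.0 kN·m per $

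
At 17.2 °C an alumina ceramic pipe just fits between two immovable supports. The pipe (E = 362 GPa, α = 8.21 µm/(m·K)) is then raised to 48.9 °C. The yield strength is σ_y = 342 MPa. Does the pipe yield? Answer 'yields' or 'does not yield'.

does not yield

ΔT = 31.70 K. Constrained thermal stress σ = E·α·ΔT = 362.0×10³ MPa × 8.21×10⁻⁶ × 31.70 = 94.2 MPa (compressive).
Compare to σ_y = 342 MPa: σ < σ_y, so it does not yield.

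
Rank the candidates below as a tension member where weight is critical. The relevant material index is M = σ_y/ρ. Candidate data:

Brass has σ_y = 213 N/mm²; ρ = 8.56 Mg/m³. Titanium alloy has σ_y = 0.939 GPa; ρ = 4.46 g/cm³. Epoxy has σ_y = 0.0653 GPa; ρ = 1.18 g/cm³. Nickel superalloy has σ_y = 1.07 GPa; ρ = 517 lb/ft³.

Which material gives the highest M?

Putting every candidate on a common basis:
  brass: σ_y = 213.0 MPa, ρ = 8560 kg/m³
  titanium alloy: σ_y = 939.0 MPa, ρ = 4460 kg/m³
  epoxy: σ_y = 65.30 MPa, ρ = 1180 kg/m³
  nickel superalloy: σ_y = 1070 MPa, ρ = 8282 kg/m³
  titanium alloy: M = 211 kN·m/kg
  nickel superalloy: M = 129 kN·m/kg
  epoxy: M = 55.3 kN·m/kg
  brass: M = 24.9 kN·m/kg
Titanium alloy has the largest M.

titanium alloy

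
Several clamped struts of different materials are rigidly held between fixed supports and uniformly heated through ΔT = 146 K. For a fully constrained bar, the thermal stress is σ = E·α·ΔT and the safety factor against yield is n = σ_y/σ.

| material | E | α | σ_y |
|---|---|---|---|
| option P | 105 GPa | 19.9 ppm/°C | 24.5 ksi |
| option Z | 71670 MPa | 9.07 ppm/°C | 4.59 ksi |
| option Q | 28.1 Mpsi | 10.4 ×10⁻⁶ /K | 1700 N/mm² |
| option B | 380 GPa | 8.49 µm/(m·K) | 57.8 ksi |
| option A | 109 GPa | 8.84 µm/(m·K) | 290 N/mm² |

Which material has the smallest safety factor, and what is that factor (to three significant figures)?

In consistent units (E in GPa, α in ×10⁻⁶/K, σ_y in MPa):
  option P: E = 105.0, α = 19.9, σ_y = 168.9 → σ = 305 MPa, n = 0.554
  option Z: E = 71.67, α = 9.07, σ_y = 31.65 → σ = 94.9 MPa, n = 0.333
  option Q: E = 193.7, α = 10.4, σ_y = 1700 → σ = 294 MPa, n = 5.78
  option B: E = 380.0, α = 8.49, σ_y = 398.5 → σ = 471 MPa, n = 0.846
  option A: E = 109.0, α = 8.84, σ_y = 290.0 → σ = 141 MPa, n = 2.06
Smallest n: option Z with n = 0.333.

option Z, n = 0.333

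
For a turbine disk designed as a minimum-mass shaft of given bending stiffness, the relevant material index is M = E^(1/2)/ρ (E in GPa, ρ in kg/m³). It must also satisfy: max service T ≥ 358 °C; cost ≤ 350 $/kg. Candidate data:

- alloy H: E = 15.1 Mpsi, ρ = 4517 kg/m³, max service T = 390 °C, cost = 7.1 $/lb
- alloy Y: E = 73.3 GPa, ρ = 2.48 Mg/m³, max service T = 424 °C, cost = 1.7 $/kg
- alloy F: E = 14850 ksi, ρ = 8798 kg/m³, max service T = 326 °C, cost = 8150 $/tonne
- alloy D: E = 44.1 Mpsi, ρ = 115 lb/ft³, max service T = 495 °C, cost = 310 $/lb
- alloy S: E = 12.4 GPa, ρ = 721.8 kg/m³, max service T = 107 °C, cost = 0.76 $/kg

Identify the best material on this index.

alloy Y

Screen on constraints: max service T ≥ 358 °C; cost ≤ 350 $/kg. Survivors: alloy H, alloy Y.
In SI units:
  alloy H: E = 104.1 GPa, ρ = 4517 kg/m³
  alloy Y: E = 73.30 GPa, ρ = 2480 kg/m³
  alloy Y: M = 3.45×10⁻³
  alloy H: M = 2.26×10⁻³
The maximum is for alloy Y.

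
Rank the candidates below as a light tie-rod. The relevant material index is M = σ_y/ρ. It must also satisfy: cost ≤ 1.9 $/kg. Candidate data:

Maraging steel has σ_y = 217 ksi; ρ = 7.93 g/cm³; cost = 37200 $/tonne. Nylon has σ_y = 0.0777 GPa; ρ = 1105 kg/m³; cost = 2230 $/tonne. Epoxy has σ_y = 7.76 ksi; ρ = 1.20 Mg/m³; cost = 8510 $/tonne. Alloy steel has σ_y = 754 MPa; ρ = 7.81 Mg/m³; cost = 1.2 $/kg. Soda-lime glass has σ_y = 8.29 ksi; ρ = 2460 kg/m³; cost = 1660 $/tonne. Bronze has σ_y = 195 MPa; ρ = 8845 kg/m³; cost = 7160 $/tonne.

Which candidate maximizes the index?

alloy steel

Screen on constraints: cost ≤ 1.9 $/kg. Survivors: alloy steel, soda-lime glass.
After converting to SI:
  alloy steel: σ_y = 754.0 MPa, ρ = 7810 kg/m³
  soda-lime glass: σ_y = 57.16 MPa, ρ = 2460 kg/m³
  alloy steel: M = 96.5 kN·m/kg
  soda-lime glass: M = 23.2 kN·m/kg
Alloy steel has the largest M.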